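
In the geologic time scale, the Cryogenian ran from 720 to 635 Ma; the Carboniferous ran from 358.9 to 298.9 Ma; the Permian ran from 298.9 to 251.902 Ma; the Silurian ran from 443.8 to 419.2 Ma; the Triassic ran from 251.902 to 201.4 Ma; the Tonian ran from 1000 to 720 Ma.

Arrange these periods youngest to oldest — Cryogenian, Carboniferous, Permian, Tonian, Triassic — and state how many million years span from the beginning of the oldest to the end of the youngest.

Triassic → Permian → Carboniferous → Cryogenian → Tonian; total span 798.6 Myr

Start ages (Ma): Tonian 1000, Cryogenian 720, Carboniferous 358.9, Permian 298.9, Triassic 251.902.
Ordered youngest to oldest: Triassic, Permian, Carboniferous, Cryogenian, Tonian.
Span = 1000 − 201.4 = 798.6 Myr.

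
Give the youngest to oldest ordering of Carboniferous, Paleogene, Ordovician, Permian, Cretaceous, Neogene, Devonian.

Group by era (each group listed oldest first) — Paleozoic: Ordovician, Devonian, Carboniferous, Permian; Mesozoic: Cretaceous; Cenozoic: Paleogene, Neogene. The eras run Paleozoic → Mesozoic → Cenozoic. Concatenating the groups in that era order and then reversing gives youngest to oldest.

Neogene → Paleogene → Cretaceous → Permian → Carboniferous → Devonian → Ordovician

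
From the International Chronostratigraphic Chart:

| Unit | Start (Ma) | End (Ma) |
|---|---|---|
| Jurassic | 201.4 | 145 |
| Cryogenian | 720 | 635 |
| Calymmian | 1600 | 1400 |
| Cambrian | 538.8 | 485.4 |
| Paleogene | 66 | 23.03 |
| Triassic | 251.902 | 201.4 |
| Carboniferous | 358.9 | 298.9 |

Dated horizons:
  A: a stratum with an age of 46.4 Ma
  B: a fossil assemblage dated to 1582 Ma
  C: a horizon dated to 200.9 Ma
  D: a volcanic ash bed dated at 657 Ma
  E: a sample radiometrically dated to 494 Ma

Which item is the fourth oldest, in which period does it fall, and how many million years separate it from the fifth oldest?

Larger Ma means older, so oldest first: B 1582 > D 657 > E 494 > C 200.9 > A 46.4.
Counting 4 along gives C (200.9 Ma); the excerpt puts that inside the Jurassic, 201.4–145 Ma.
Next in line is A (46.4 Ma), and 200.9 − 46.4 = 154.5 Myr.

C, in the Jurassic; 154.5 million years to A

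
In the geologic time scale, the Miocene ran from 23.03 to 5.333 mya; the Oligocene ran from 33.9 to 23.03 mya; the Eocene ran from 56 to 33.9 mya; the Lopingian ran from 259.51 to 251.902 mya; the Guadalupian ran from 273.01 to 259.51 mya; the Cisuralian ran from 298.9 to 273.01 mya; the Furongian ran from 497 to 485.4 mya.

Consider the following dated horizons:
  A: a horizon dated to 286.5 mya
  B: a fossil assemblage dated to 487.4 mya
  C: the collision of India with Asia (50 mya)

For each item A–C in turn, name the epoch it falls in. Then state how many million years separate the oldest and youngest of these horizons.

A: 286.5 Ma lies in 298.9–273.01 Ma, so Cisuralian.
B: 487.4 Ma lies in 497–485.4 Ma, so Furongian.
C: 50 Ma lies in 56–33.9 Ma, so Eocene.
Oldest = 487.4 Ma, youngest = 50 Ma → span 437.4 Myr.

A — Cisuralian; B — Furongian; C — Eocene; span 437.4 million years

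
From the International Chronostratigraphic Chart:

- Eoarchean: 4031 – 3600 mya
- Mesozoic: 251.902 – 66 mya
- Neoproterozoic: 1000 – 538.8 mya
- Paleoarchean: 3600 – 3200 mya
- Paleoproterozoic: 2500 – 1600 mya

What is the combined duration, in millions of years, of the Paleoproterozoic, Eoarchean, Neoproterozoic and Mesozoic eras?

1978.102 million years

Duration is start − end for each: (2500 − 1600) + (4031 − 3600) + (1000 − 538.8) + (251.902 − 66).
That is 900 + 431 + 461.2 + 185.902, which totals 1978.102 million years.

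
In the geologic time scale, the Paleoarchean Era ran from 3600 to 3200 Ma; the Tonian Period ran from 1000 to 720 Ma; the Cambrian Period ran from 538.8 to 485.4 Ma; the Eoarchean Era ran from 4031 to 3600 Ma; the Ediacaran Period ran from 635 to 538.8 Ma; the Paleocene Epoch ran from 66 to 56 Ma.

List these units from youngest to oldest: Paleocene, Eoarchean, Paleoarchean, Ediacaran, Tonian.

The oldest of these is Eoarchean (starts 4031 Ma) and the youngest is Paleocene (ends 56 Ma).
In between, by decreasing start age: Paleoarchean (3600), Tonian (1000), Ediacaran (635).
Listing youngest first means reversing that sequence.

Paleocene, Ediacaran, Tonian, Paleoarchean, Eoarchean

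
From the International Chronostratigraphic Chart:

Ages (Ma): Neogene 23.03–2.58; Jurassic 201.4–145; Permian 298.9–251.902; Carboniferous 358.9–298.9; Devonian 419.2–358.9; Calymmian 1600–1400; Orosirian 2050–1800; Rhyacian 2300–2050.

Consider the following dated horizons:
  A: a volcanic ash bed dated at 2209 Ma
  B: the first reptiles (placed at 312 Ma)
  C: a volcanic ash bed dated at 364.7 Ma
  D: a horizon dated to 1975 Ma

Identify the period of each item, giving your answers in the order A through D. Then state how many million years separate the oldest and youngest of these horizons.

A — Rhyacian; B — Carboniferous; C — Devonian; D — Orosirian; span 1897 million years

Match each age against the start–end ranges in the excerpt: A = 2209 Ma → Rhyacian (2300–2050); B = 312 Ma → Carboniferous (358.9–298.9); C = 364.7 Ma → Devonian (419.2–358.9); D = 1975 Ma → Orosirian (2050–1800).
The largest age is 2209 Ma and the smallest is 312 Ma; their difference is 1897 Myr.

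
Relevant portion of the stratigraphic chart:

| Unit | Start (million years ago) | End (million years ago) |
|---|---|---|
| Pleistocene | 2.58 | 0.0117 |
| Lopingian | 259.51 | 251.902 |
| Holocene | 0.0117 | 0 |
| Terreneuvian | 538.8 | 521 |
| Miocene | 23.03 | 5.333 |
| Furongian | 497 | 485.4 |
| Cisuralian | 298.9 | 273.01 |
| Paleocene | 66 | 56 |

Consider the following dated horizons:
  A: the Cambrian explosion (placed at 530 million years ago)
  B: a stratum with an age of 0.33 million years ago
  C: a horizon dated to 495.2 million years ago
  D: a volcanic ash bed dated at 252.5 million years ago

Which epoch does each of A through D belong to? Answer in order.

Match each age against the start–end ranges in the excerpt: A = 530 Ma → Terreneuvian (538.8–521); B = 0.33 Ma → Pleistocene (2.58–0.0117); C = 495.2 Ma → Furongian (497–485.4); D = 252.5 Ma → Lopingian (259.51–251.902).

A — Terreneuvian; B — Pleistocene; C — Furongian; D — Lopingian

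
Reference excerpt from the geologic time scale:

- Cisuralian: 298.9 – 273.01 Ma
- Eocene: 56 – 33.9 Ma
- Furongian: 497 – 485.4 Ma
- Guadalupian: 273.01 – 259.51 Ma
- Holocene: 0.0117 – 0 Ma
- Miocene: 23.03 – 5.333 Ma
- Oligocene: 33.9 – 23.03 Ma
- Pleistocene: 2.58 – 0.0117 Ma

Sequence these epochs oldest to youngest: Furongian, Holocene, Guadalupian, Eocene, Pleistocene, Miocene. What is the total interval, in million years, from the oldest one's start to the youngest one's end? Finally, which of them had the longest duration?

Furongian, Guadalupian, Eocene, Miocene, Pleistocene, Holocene; total span 497 Myr; longest is Eocene

Start ages (Ma): Furongian 497, Guadalupian 273.01, Eocene 56, Miocene 23.03, Pleistocene 2.58, Holocene 0.0117.
Ordered oldest to youngest: Furongian, Guadalupian, Eocene, Miocene, Pleistocene, Holocene.
Span = 497 − 0 = 497 Myr.
Durations: Holocene 0.0117, Furongian 11.6, Guadalupian 13.5, Eocene 22.1, Pleistocene 2.5683, Miocene 17.697 → longest is Eocene (22.1 Myr).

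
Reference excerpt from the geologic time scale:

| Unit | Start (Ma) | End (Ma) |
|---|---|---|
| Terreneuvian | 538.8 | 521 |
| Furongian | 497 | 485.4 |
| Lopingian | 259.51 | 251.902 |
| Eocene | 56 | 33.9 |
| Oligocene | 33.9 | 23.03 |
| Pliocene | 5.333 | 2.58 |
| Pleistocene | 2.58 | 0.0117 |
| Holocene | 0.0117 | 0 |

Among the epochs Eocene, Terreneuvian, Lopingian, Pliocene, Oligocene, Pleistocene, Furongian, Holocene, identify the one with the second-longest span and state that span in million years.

Terreneuvian, 17.8 million years

Start − end for each: Eocene 56 − 33.9 = 22.1; Terreneuvian 538.8 − 521 = 17.8; Lopingian 259.51 − 251.902 = 7.608; Pliocene 5.333 − 2.58 = 2.753; Oligocene 33.9 − 23.03 = 10.87; Pleistocene 2.58 − 0.0117 = 2.5683; Furongian 497 − 485.4 = 11.6; Holocene 0.0117 − 0 = 0.0117.
Ranking these from longest: Eocene > Terreneuvian > Furongian > Oligocene > Lopingian > Pliocene > Pleistocene > Holocene.
Position 2 in that ranking is Terreneuvian, which lasted 17.8 Myr.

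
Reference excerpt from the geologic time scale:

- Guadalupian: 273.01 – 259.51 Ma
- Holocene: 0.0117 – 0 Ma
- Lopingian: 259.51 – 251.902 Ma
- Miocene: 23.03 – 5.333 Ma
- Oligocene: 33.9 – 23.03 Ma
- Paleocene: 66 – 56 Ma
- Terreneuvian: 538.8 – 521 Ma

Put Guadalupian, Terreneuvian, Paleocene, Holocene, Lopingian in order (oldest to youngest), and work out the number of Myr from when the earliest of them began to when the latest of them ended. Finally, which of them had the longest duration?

From the excerpt: Guadalupian 273.01–259.51; Terreneuvian 538.8–521; Paleocene 66–56; Holocene 0.0117–0; Lopingian 259.51–251.902 (Ma).
Larger Ma is earlier, so the oldest is Terreneuvian and the youngest is Holocene; oldest to youngest: Terreneuvian, Guadalupian, Lopingian, Paleocene, Holocene.
Oldest start 538.8 minus youngest end 0 gives 538.8 Myr overall.
Individual lengths (start − end): Guadalupian 13.5; Lopingian 7.608; Holocene 0.0117; Paleocene 10; Terreneuvian 17.8. The largest is Terreneuvian at 17.8 Myr.

Terreneuvian, Guadalupian, Lopingian, Paleocene, Holocene; total span 538.8 Myr; longest is Terreneuvian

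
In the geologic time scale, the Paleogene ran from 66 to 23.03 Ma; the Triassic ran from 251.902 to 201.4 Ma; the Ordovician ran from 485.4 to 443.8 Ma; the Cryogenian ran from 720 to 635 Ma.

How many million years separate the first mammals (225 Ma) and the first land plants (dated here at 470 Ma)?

245 million years

470 − 225 = 245 million years.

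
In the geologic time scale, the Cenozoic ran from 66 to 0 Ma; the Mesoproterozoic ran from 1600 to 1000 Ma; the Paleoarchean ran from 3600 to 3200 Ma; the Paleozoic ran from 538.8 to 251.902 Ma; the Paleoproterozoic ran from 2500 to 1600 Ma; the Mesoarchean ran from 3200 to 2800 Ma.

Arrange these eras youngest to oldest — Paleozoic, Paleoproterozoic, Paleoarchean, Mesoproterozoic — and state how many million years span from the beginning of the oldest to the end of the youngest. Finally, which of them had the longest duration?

From the excerpt: Paleozoic 538.8–251.902; Paleoproterozoic 2500–1600; Paleoarchean 3600–3200; Mesoproterozoic 1600–1000 (Ma).
Larger Ma is earlier, so the oldest is Paleoarchean and the youngest is Paleozoic; youngest to oldest: Paleozoic, Mesoproterozoic, Paleoproterozoic, Paleoarchean.
Oldest start 3600 minus youngest end 251.902 gives 3348.098 Myr overall.
Individual lengths (start − end): Paleoproterozoic 900; Paleozoic 286.898; Mesoproterozoic 600; Paleoarchean 400. The largest is Paleoproterozoic at 900 Myr.

Paleozoic → Mesoproterozoic → Paleoproterozoic → Paleoarchean; total span 3348.098 Myr; longest is Paleoproterozoic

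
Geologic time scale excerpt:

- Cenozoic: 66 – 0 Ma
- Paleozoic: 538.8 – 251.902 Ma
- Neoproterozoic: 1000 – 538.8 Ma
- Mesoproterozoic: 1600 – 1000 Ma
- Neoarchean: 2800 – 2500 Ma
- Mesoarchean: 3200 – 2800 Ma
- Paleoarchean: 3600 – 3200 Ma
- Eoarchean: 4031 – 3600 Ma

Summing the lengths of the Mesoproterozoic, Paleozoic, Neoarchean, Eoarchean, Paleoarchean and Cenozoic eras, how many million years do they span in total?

Each duration: Mesoproterozoic = 600; Paleozoic = 286.898; Neoarchean = 300; Eoarchean = 431; Paleoarchean = 400; Cenozoic = 66.
Sum: 600 + 286.898 + 300 + 431 + 400 + 66 = 2083.898 Myr.

2083.898 million years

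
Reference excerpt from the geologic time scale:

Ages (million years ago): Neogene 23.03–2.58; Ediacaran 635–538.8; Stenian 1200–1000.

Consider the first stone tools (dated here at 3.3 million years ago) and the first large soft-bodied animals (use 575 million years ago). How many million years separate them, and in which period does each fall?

571.7 million years apart; the first in the Neogene, the second in the Ediacaran

Elapsed time: 575 − 3.3 = 571.7 Myr.
3.3 Ma lies within 23.03–2.58 Ma: Neogene.
575 Ma lies within 635–538.8 Ma: Ediacaran.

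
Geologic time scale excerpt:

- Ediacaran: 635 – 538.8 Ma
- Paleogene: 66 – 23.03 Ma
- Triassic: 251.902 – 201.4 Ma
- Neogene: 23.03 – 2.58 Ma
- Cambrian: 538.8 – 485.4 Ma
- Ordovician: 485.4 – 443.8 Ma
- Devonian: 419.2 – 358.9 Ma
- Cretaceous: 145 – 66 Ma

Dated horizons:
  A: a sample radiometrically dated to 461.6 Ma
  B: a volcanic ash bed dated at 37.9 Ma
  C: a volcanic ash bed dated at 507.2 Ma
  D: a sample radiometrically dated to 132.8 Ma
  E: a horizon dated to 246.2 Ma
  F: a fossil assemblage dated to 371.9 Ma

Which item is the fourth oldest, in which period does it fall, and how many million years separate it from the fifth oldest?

Larger Ma means older, so oldest first: C 507.2 > A 461.6 > F 371.9 > E 246.2 > D 132.8 > B 37.9.
Counting 4 along gives E (246.2 Ma); the excerpt puts that inside the Triassic, 251.902–201.4 Ma.
Next in line is D (132.8 Ma), and 246.2 − 132.8 = 113.4 Myr.

E, in the Triassic; 113.4 million years to D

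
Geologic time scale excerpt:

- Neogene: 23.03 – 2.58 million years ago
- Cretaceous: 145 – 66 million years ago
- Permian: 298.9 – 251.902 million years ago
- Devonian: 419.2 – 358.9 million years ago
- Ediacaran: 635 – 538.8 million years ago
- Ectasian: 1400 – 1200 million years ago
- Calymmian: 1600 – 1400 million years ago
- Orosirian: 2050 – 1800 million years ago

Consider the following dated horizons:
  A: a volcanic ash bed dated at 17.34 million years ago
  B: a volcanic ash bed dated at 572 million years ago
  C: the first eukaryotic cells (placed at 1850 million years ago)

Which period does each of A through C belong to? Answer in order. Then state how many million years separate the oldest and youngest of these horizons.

Match each age against the start–end ranges in the excerpt: A = 17.34 Ma → Neogene (23.03–2.58); B = 572 Ma → Ediacaran (635–538.8); C = 1850 Ma → Orosirian (2050–1800).
The largest age is 1850 Ma and the smallest is 17.34 Ma; their difference is 1832.66 Myr.

A — Neogene; B — Ediacaran; C — Orosirian; span 1832.66 million years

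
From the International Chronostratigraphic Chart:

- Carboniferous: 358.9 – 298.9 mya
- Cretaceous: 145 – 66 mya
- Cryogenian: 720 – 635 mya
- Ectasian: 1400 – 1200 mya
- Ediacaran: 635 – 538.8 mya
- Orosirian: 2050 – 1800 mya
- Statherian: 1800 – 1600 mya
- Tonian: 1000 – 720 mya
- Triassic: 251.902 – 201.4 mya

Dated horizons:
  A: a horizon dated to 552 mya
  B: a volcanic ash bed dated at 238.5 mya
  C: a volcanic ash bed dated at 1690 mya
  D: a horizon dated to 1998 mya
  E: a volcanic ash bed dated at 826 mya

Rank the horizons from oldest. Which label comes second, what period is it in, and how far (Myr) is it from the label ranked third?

C, in the Statherian; 864 million years to E

Sorted oldest-first by Ma: D (1998), C (1690), E (826), A (552), B (238.5).
The second oldest is C at 1690 Ma, which lies in 1800–1600 Ma: the Statherian.
The third oldest is E at 826 Ma; separation = |1690 − 826| = 864 Myr.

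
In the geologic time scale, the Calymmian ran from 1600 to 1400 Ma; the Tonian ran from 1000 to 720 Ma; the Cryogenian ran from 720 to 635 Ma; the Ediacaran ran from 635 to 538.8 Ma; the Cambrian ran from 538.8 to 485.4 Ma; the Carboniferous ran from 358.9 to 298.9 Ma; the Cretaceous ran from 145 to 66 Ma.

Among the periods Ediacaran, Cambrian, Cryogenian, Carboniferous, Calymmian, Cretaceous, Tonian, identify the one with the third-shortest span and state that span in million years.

Start − end for each: Ediacaran 635 − 538.8 = 96.2; Cambrian 538.8 − 485.4 = 53.4; Cryogenian 720 − 635 = 85; Carboniferous 358.9 − 298.9 = 60; Calymmian 1600 − 1400 = 200; Cretaceous 145 − 66 = 79; Tonian 1000 − 720 = 280.
Ranking these from shortest: Cambrian < Carboniferous < Cretaceous < Cryogenian < Ediacaran < Calymmian < Tonian.
Position 3 in that ranking is Cretaceous, which lasted 79 Myr.

Cretaceous, 79 million years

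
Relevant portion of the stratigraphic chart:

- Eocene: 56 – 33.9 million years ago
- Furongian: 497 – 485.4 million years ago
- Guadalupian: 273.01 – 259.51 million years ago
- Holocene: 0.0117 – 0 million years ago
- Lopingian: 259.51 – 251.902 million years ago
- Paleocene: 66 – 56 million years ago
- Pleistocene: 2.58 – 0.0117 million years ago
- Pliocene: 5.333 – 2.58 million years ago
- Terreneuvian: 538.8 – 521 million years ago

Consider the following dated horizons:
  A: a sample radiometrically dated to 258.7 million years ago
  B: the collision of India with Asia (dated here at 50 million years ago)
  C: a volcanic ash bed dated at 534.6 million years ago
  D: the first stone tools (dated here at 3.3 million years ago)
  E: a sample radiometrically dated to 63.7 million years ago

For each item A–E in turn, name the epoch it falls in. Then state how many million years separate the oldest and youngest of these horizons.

A: 258.7 Ma lies in 259.51–251.902 Ma, so Lopingian.
B: 50 Ma lies in 56–33.9 Ma, so Eocene.
C: 534.6 Ma lies in 538.8–521 Ma, so Terreneuvian.
D: 3.3 Ma lies in 5.333–2.58 Ma, so Pliocene.
E: 63.7 Ma lies in 66–56 Ma, so Paleocene.
Oldest = 534.6 Ma, youngest = 3.3 Ma → span 531.3 Myr.

A — Lopingian; B — Eocene; C — Terreneuvian; D — Pliocene; E — Paleocene; span 531.3 million years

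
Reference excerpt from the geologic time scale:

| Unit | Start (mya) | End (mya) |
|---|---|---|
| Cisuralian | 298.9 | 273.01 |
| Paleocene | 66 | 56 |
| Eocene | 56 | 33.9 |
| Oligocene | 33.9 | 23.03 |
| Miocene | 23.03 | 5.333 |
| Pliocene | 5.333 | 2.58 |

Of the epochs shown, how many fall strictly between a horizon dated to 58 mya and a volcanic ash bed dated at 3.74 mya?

3

The older date is 58 Ma and the younger is 3.74 Ma.
Epochs with start < 58 and end > 3.74 Ma: Eocene (56–33.9), Oligocene (33.9–23.03), Miocene (23.03–5.333).
That is 3 complete epochs.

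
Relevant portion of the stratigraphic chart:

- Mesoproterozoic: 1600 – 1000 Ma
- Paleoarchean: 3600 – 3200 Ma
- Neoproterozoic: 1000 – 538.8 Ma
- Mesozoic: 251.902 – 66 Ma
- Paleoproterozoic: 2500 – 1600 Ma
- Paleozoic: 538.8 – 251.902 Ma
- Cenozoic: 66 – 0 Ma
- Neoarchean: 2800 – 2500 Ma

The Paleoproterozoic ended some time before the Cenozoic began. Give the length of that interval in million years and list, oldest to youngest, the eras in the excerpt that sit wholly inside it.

The Paleoproterozoic closes at 1600 Ma and the Cenozoic opens at 66 Ma, so the interval is 1600 − 66 = 1534 Myr.
An era fits inside if it starts at or after 1600 Ma and ends at or before 66 Ma; oldest first that gives Mesoproterozoic, Neoproterozoic, Paleozoic, Mesozoic.

1534 million years; Mesoproterozoic, Neoproterozoic, Paleozoic, Mesozoic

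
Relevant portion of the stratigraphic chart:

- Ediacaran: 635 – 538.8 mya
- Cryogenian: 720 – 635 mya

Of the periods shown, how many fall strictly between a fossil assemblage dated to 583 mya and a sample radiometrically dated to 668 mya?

0

The older date is 668 Ma and the younger is 583 Ma.
No period both begins after 668 Ma and ends before 583 Ma, so the count is 0.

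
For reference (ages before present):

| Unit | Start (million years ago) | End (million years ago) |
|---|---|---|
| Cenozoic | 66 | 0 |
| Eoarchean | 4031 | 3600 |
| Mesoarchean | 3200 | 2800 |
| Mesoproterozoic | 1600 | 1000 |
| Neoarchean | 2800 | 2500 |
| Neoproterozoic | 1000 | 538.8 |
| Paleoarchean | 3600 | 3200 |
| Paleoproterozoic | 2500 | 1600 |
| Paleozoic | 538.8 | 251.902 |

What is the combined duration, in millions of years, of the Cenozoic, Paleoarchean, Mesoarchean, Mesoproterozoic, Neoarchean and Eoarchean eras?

2197 million years

Duration is start − end for each: (66 − 0) + (3600 − 3200) + (3200 − 2800) + (1600 − 1000) + (2800 − 2500) + (4031 − 3600).
That is 66 + 400 + 400 + 600 + 300 + 431, which totals 2197 million years.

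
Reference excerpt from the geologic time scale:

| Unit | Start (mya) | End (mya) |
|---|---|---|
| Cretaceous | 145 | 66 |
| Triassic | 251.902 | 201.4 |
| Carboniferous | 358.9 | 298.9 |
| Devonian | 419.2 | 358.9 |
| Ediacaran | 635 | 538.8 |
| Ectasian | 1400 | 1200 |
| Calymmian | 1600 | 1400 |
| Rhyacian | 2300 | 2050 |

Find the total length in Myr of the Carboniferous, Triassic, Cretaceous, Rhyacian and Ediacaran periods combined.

535.702 million years

Each duration: Carboniferous = 60; Triassic = 50.502; Cretaceous = 79; Rhyacian = 250; Ediacaran = 96.2.
Sum: 60 + 50.502 + 79 + 250 + 96.2 = 535.702 Myr.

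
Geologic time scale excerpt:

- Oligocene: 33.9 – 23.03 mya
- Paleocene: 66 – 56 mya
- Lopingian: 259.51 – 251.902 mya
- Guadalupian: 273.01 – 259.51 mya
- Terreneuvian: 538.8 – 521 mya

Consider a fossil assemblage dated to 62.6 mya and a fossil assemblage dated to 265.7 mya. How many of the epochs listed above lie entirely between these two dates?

1

The older date is 265.7 Ma and the younger is 62.6 Ma.
Epochs with start < 265.7 and end > 62.6 Ma: Lopingian (259.51–251.902).
That is 1 complete epoch.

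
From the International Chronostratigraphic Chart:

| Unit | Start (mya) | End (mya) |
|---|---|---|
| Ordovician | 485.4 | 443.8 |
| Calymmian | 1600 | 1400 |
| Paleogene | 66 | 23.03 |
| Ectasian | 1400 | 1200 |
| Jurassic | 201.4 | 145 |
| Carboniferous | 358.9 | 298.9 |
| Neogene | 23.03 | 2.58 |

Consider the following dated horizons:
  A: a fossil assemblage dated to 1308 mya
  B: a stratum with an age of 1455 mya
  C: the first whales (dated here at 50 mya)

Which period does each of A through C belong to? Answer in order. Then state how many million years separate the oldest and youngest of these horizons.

A: 1308 Ma lies in 1400–1200 Ma, so Ectasian.
B: 1455 Ma lies in 1600–1400 Ma, so Calymmian.
C: 50 Ma lies in 66–23.03 Ma, so Paleogene.
Oldest = 1455 Ma, youngest = 50 Ma → span 1405 Myr.

A — Ectasian; B — Calymmian; C — Paleogene; span 1405 million years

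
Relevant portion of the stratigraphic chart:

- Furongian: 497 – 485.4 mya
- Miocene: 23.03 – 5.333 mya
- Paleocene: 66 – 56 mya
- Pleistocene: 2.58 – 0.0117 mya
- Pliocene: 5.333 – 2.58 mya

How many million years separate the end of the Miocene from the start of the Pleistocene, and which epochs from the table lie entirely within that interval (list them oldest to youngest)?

End of Miocene = 5.333 Ma; start of Pleistocene = 2.58 Ma.
Gap = 5.333 − 2.58 = 2.753 Myr.
Epochs wholly inside 5.333–2.58 Ma: Pliocene (5.333–2.58).

2.753 million years; Pliocene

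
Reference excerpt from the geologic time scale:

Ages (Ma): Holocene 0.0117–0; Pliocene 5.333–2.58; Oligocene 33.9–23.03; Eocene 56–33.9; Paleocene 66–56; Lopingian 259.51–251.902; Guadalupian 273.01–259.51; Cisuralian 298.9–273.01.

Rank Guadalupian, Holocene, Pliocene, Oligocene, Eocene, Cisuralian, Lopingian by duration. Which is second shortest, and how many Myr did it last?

Durations: Guadalupian 13.5; Holocene 0.0117; Pliocene 2.753; Oligocene 10.87; Eocene 22.1; Cisuralian 25.89; Lopingian 7.608 Myr.
Sorted shortest-first: Holocene (0.0117), Pliocene (2.753), Lopingian (7.608), Oligocene (10.87), Guadalupian (13.5), Eocene (22.1), Cisuralian (25.89).
The second shortest is Pliocene at 2.753 Myr.

Pliocene, 2.753 million years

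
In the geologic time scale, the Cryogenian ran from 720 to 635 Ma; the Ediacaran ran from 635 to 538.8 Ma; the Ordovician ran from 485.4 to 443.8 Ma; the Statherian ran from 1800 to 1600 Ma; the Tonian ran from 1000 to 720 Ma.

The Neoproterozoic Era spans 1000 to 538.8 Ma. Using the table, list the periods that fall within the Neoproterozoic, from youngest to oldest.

Ediacaran, Cryogenian, Tonian

Periods with both bounds inside 1000–538.8 Ma: Ediacaran (635–538.8), Cryogenian (720–635), Tonian (1000–720).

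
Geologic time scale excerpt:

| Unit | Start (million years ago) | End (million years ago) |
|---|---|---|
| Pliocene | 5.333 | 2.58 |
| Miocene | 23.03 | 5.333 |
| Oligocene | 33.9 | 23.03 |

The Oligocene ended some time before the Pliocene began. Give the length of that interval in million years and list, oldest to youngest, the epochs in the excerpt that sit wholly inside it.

17.697 million years; Miocene

End of Oligocene = 23.03 Ma; start of Pliocene = 5.333 Ma.
Gap = 23.03 − 5.333 = 17.697 Myr.
Epochs wholly inside 23.03–5.333 Ma: Miocene (23.03–5.333).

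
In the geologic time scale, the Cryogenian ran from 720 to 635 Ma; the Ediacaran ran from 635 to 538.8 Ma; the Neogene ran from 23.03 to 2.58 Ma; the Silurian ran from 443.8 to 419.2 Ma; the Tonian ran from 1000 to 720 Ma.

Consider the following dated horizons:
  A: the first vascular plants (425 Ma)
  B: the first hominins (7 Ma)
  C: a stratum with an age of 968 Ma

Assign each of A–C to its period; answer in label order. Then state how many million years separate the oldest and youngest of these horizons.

Match each age against the start–end ranges in the excerpt: A = 425 Ma → Silurian (443.8–419.2); B = 7 Ma → Neogene (23.03–2.58); C = 968 Ma → Tonian (1000–720).
The largest age is 968 Ma and the smallest is 7 Ma; their difference is 961 Myr.

A — Silurian; B — Neogene; C — Tonian; span 961 million years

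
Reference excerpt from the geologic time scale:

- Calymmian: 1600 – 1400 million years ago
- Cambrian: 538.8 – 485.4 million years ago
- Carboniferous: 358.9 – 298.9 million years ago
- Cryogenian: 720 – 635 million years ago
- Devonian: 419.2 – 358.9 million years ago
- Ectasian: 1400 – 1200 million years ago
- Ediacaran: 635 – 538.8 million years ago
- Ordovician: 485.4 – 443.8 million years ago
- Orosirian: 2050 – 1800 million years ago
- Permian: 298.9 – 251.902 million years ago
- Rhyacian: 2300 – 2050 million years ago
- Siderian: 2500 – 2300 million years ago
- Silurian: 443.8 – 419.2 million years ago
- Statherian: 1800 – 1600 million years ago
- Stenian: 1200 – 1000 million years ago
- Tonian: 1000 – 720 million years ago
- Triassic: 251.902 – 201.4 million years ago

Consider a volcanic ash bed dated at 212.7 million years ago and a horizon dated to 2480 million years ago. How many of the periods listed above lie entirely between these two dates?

15

2480 Ma sits inside the Siderian (2500–2300) and 212.7 Ma inside the Triassic (251.902–201.4); neither of those is wholly between the two dates.
The listed periods lying completely between them are Rhyacian, Orosirian, Statherian, Calymmian, Ectasian, Stenian, Tonian, Cryogenian, Ediacaran, Cambrian, Ordovician, Silurian, Devonian, Carboniferous, Permian — 15 in all.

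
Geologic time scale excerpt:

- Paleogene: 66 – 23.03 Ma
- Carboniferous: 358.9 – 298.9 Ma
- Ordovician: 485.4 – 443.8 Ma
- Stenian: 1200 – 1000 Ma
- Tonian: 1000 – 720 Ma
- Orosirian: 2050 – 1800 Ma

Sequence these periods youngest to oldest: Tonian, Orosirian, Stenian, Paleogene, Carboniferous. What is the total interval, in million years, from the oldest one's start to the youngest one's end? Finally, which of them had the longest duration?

Paleogene, Carboniferous, Tonian, Stenian, Orosirian; total span 2026.97 Myr; longest is Tonian

Start ages (Ma): Orosirian 2050, Stenian 1200, Tonian 1000, Carboniferous 358.9, Paleogene 66.
Ordered youngest to oldest: Paleogene, Carboniferous, Tonian, Stenian, Orosirian.
Span = 2050 − 23.03 = 2026.97 Myr.
Durations: Orosirian 250, Carboniferous 60, Tonian 280, Paleogene 42.97, Stenian 200 → longest is Tonian (280 Myr).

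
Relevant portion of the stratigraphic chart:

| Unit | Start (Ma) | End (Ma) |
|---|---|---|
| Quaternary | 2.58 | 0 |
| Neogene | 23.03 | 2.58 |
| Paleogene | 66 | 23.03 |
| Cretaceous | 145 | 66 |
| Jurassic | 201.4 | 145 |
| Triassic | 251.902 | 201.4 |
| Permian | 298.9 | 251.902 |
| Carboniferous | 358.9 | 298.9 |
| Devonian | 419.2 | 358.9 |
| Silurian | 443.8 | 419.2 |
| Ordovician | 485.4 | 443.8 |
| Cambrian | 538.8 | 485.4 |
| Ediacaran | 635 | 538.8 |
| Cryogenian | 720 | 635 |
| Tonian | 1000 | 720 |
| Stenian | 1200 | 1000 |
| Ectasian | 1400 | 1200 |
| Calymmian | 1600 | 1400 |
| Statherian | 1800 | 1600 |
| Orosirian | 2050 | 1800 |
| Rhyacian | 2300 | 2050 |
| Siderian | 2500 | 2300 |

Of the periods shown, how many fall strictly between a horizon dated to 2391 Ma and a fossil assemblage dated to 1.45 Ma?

20

The older date is 2391 Ma and the younger is 1.45 Ma.
Periods with start < 2391 and end > 1.45 Ma: Rhyacian (2300–2050), Orosirian (2050–1800), Statherian (1800–1600), Calymmian (1600–1400), Ectasian (1400–1200), Stenian (1200–1000), Tonian (1000–720), Cryogenian (720–635), Ediacaran (635–538.8), Cambrian (538.8–485.4), Ordovician (485.4–443.8), Silurian (443.8–419.2), Devonian (419.2–358.9), Carboniferous (358.9–298.9), Permian (298.9–251.902), Triassic (251.902–201.4), Jurassic (201.4–145), Cretaceous (145–66), Paleogene (66–23.03), Neogene (23.03–2.58).
That is 20 complete periods.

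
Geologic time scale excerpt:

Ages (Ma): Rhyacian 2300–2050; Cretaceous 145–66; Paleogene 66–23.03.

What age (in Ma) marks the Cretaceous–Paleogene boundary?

66 Ma

The Cretaceous ends and the Paleogene begins at 66 Ma.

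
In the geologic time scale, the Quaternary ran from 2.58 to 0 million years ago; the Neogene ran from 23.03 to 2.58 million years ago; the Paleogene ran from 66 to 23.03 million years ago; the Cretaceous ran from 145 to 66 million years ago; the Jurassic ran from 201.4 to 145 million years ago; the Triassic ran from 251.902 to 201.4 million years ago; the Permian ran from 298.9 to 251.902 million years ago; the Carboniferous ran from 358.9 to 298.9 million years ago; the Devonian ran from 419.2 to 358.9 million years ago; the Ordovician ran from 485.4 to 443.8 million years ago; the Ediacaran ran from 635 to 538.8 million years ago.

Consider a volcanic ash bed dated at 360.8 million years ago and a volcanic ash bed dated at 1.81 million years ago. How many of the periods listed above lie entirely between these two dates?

7

The older date is 360.8 Ma and the younger is 1.81 Ma.
Periods with start < 360.8 and end > 1.81 Ma: Carboniferous (358.9–298.9), Permian (298.9–251.902), Triassic (251.902–201.4), Jurassic (201.4–145), Cretaceous (145–66), Paleogene (66–23.03), Neogene (23.03–2.58).
That is 7 complete periods.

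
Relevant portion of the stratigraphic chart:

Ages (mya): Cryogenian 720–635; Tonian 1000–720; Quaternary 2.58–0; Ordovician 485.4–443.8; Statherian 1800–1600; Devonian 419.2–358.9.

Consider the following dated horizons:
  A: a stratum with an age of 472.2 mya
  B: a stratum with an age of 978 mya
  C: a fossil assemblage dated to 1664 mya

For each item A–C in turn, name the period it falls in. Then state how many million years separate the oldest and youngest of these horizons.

A: 472.2 Ma lies in 485.4–443.8 Ma, so Ordovician.
B: 978 Ma lies in 1000–720 Ma, so Tonian.
C: 1664 Ma lies in 1800–1600 Ma, so Statherian.
Oldest = 1664 Ma, youngest = 472.2 Ma → span 1191.8 Myr.

A — Ordovician; B — Tonian; C — Statherian; span 1191.8 million years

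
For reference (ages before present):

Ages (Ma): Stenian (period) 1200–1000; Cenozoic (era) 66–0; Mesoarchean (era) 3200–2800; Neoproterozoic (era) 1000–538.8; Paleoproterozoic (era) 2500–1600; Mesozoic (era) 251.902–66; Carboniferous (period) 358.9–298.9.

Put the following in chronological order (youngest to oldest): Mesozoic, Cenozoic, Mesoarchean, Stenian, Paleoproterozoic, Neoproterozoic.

Cenozoic, Mesozoic, Neoproterozoic, Stenian, Paleoproterozoic, Mesoarchean

The oldest of these is Mesoarchean (starts 3200 Ma) and the youngest is Cenozoic (ends 0 Ma).
In between, by decreasing start age: Paleoproterozoic (2500), Stenian (1200), Neoproterozoic (1000), Mesozoic (251.902).
Listing youngest first means reversing that sequence.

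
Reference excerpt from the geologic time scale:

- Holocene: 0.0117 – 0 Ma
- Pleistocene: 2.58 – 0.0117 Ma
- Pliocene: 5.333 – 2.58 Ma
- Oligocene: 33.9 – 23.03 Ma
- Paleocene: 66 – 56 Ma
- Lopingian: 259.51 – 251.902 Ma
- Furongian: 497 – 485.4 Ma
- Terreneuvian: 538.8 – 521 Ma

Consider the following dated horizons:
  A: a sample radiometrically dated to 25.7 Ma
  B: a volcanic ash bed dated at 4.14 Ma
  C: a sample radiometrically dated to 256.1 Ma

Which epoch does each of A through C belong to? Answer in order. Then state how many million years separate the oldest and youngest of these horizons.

A — Oligocene; B — Pliocene; C — Lopingian; span 251.96 million years

Match each age against the start–end ranges in the excerpt: A = 25.7 Ma → Oligocene (33.9–23.03); B = 4.14 Ma → Pliocene (5.333–2.58); C = 256.1 Ma → Lopingian (259.51–251.902).
The largest age is 256.1 Ma and the smallest is 4.14 Ma; their difference is 251.96 Myr.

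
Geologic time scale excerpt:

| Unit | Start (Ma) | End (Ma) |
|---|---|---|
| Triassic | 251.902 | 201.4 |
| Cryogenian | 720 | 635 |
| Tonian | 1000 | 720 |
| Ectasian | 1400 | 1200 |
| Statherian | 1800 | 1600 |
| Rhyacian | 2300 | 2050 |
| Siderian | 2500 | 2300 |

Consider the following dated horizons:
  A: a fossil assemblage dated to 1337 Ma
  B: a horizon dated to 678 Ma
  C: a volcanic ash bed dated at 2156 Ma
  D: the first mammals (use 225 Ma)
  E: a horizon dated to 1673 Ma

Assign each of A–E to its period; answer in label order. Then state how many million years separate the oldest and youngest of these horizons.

A — Ectasian; B — Cryogenian; C — Rhyacian; D — Triassic; E — Statherian; span 1931 million years

Match each age against the start–end ranges in the excerpt: A = 1337 Ma → Ectasian (1400–1200); B = 678 Ma → Cryogenian (720–635); C = 2156 Ma → Rhyacian (2300–2050); D = 225 Ma → Triassic (251.902–201.4); E = 1673 Ma → Statherian (1800–1600).
The largest age is 2156 Ma and the smallest is 225 Ma; their difference is 1931 Myr.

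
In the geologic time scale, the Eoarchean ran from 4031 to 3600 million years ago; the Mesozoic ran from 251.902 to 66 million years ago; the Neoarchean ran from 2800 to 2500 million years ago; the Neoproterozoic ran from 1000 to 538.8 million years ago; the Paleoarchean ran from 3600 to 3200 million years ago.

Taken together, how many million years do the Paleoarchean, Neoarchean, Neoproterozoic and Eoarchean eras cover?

1592.2 million years

Each duration: Paleoarchean = 400; Neoarchean = 300; Neoproterozoic = 461.2; Eoarchean = 431.
Sum: 400 + 300 + 461.2 + 431 = 1592.2 Myr.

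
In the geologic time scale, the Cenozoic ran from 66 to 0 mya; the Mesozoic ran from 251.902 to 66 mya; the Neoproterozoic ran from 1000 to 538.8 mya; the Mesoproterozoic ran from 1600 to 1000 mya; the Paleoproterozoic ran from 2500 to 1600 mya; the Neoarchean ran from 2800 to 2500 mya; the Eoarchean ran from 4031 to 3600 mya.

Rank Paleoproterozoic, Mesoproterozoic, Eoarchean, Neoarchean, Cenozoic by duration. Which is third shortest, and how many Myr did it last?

Eoarchean, 431 million years

Start − end for each: Paleoproterozoic 2500 − 1600 = 900; Mesoproterozoic 1600 − 1000 = 600; Eoarchean 4031 − 3600 = 431; Neoarchean 2800 − 2500 = 300; Cenozoic 66 − 0 = 66.
Ranking these from shortest: Cenozoic < Neoarchean < Eoarchean < Mesoproterozoic < Paleoproterozoic.
Position 3 in that ranking is Eoarchean, which lasted 431 Myr.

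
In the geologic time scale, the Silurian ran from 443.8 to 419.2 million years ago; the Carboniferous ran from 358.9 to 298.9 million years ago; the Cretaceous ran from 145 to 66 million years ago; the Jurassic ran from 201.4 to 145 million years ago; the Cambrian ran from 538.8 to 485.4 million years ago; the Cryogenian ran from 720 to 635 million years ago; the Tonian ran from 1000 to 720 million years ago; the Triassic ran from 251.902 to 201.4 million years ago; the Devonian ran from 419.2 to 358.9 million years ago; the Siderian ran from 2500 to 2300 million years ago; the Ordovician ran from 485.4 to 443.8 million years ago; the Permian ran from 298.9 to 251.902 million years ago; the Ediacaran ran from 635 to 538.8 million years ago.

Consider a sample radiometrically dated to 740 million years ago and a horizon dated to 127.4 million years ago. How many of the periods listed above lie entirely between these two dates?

740 Ma sits inside the Tonian (1000–720) and 127.4 Ma inside the Cretaceous (145–66); neither of those is wholly between the two dates.
The listed periods lying completely between them are Cryogenian, Ediacaran, Cambrian, Ordovician, Silurian, Devonian, Carboniferous, Permian, Triassic, Jurassic — 10 in all.

10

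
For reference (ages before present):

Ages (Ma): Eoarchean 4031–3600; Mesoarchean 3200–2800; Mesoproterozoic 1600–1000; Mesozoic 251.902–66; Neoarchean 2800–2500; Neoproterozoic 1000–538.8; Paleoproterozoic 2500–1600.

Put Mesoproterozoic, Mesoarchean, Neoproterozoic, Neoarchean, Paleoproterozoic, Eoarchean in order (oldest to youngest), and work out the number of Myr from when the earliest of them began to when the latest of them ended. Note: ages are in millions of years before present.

Start ages (Ma): Eoarchean 4031, Mesoarchean 3200, Neoarchean 2800, Paleoproterozoic 2500, Mesoproterozoic 1600, Neoproterozoic 1000.
Ordered oldest to youngest: Eoarchean, Mesoarchean, Neoarchean, Paleoproterozoic, Mesoproterozoic, Neoproterozoic.
Span = 4031 − 538.8 = 3492.2 Myr.

Eoarchean, Mesoarchean, Neoarchean, Paleoproterozoic, Mesoproterozoic, Neoproterozoic; total span 3492.2 Myr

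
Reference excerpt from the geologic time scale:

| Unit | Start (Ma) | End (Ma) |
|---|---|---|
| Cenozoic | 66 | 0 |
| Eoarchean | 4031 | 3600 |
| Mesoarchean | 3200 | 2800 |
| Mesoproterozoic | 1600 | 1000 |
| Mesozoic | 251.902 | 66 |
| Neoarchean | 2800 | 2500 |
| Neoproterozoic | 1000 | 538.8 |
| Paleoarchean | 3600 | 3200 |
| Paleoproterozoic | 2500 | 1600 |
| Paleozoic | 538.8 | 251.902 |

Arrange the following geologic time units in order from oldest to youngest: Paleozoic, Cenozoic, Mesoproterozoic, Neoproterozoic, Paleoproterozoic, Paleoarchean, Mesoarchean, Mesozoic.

Paleoarchean, Mesoarchean, Paleoproterozoic, Mesoproterozoic, Neoproterozoic, Paleozoic, Mesozoic, Cenozoic

Sorting by start age (descending Ma, since larger Ma = older): Paleoarchean began 3600, Mesoarchean began 3200, Paleoproterozoic began 2500, Mesoproterozoic began 1600, Neoproterozoic began 1000, Paleozoic began 538.8, Mesozoic began 251.902, Cenozoic began 66.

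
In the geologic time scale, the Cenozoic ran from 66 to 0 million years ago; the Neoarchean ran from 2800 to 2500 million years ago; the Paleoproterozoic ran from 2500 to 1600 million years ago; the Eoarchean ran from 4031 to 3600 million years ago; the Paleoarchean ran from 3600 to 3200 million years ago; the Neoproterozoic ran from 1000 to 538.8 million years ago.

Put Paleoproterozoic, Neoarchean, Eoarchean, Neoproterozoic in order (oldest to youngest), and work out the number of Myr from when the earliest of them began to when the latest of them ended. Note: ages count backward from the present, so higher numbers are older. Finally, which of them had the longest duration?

Start ages (Ma): Eoarchean 4031, Neoarchean 2800, Paleoproterozoic 2500, Neoproterozoic 1000.
Ordered oldest to youngest: Eoarchean, Neoarchean, Paleoproterozoic, Neoproterozoic.
Span = 4031 − 538.8 = 3492.2 Myr.
Durations: Paleoproterozoic 900, Eoarchean 431, Neoarchean 300, Neoproterozoic 461.2 → longest is Paleoproterozoic (900 Myr).

Eoarchean, Neoarchean, Paleoproterozoic, Neoproterozoic; total span 3492.2 Myr; longest is Paleoproterozoic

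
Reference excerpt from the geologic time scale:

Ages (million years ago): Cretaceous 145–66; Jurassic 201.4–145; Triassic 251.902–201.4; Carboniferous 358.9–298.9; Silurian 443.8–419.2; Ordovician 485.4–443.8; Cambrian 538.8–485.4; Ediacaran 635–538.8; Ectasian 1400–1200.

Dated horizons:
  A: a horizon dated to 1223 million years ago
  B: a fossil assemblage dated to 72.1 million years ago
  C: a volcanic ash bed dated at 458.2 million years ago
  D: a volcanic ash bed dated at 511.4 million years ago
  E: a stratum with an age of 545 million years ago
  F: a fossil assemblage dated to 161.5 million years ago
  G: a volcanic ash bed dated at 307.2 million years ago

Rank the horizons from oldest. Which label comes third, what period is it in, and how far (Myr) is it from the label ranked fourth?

Larger Ma means older, so oldest first: A 1223 > E 545 > D 511.4 > C 458.2 > G 307.2 > F 161.5 > B 72.1.
Counting 3 along gives D (511.4 Ma); the excerpt puts that inside the Cambrian, 538.8–485.4 Ma.
Next in line is C (458.2 Ma), and 511.4 − 458.2 = 53.2 Myr.

D, in the Cambrian; 53.2 million years to C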